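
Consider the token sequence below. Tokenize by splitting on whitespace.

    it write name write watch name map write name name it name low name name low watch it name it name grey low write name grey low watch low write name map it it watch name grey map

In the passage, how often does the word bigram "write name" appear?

4

Scanning the 37 overlapping bigram windows for "write name":
  position 2–3: write name
  position 8–9: write name
  position 24–25: write name
  position 30–31: write name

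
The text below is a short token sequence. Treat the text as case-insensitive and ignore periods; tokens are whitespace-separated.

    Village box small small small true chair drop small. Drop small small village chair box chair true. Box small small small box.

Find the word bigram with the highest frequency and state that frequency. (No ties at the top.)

Bigram frequencies (highest first):
  small small: 5
  box small: 2
  drop small: 2
  village box: 1
  small true: 1
  true chair: 1
  … (9 more, each ≤ 1)

"small small", 5 times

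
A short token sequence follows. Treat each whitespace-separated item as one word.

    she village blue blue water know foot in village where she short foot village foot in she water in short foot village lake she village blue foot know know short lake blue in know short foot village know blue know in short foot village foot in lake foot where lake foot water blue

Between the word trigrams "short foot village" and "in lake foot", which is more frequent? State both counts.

"short foot village": 4 occurrences
"in lake foot": 1 occurrence

"short foot village" (4 vs 1)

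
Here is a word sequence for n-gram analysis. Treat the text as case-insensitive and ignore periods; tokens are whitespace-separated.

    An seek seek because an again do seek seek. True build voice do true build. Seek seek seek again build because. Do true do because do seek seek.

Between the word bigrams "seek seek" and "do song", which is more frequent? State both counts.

"seek seek" (5 vs 0)

"seek seek": 5 occurrences
"do song": 0 occurrences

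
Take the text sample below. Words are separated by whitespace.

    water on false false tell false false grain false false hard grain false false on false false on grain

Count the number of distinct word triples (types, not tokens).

19 tokens → 17 trigram windows in total.
Repeated trigrams (each contributes count−1 duplicates):
  false false on: 2
  grain false false: 2
  on false false: 2
3 duplicate windows → 17 − 3 = 14 distinct.

14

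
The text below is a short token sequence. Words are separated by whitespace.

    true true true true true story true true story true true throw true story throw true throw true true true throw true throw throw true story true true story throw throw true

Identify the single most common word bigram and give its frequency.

Bigram frequencies (highest first):
  true true: 9
  throw true: 6
  true story: 5
  true throw: 4
  story true: 3
  story throw: 2
  … (1 more, each ≤ 2)

"true true", 9 times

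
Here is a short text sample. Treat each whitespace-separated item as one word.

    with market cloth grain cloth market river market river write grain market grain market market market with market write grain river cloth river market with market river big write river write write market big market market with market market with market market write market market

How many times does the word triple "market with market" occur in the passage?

4

Scanning the 43 overlapping trigram windows for "market with market":
  position 16–18: market with market
  position 24–26: market with market
  position 36–38: market with market
  position 39–41: market with market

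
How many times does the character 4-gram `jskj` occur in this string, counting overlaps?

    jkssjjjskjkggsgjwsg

1

Sliding a length-4 window over the 19 characters (16 positions):
  position 7–10: jskj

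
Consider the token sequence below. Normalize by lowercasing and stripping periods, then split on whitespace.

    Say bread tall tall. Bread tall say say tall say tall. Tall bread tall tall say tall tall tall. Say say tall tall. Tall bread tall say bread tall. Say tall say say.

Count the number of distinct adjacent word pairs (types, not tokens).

33 tokens → 32 bigram windows in total.
Repeated bigrams (each contributes count−1 duplicates):
  tall say: 7
  tall tall: 7
  bread tall: 5
  say tall: 5
  say say: 3
  tall bread: 3
  say bread: 2
25 duplicate windows → 32 − 25 = 7 distinct.

7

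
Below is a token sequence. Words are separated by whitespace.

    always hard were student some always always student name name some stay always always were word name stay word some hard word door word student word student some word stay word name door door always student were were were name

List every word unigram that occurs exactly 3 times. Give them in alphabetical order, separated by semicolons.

door; stay

Unigram counts meeting the condition (exactly 3 times):
  door: 3
  stay: 3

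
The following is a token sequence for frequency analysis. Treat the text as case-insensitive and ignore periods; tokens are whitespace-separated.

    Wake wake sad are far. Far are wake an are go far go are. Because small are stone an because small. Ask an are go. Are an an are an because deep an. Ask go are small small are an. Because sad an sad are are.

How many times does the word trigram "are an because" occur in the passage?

Scanning the 44 overlapping trigram windows for "are an because":
  position 29–31: are an because
  position 39–41: are an because

2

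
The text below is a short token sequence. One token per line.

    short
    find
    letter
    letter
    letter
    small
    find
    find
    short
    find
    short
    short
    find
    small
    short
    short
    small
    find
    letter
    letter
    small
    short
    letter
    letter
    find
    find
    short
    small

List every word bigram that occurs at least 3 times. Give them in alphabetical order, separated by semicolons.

find short; letter letter; short find

Bigram counts meeting the condition (at least 3 times):
  find short: 3
  letter letter: 4
  short find: 3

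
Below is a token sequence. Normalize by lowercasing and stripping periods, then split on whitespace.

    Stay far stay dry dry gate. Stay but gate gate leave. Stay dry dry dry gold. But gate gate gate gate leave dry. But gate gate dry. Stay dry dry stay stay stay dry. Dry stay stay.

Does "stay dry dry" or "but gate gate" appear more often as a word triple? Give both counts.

"stay dry dry": 4 occurrences
"but gate gate": 3 occurrences

"stay dry dry" (4 vs 3)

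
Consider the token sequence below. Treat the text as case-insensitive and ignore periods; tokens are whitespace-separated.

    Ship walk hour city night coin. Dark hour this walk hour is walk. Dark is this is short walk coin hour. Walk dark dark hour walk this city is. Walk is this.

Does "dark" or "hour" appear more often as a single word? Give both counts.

"hour" (5 vs 4)

"dark": 4 occurrences
"hour": 5 occurrences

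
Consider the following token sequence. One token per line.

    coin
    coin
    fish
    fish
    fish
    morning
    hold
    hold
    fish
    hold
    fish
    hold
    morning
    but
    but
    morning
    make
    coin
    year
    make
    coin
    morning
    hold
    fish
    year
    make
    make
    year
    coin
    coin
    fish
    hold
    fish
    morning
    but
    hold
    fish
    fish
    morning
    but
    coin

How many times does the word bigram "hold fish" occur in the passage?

5

Scanning the 40 overlapping bigram windows for "hold fish":
  position 8–9: hold fish
  position 10–11: hold fish
  position 23–24: hold fish
  position 32–33: hold fish
  position 36–37: hold fish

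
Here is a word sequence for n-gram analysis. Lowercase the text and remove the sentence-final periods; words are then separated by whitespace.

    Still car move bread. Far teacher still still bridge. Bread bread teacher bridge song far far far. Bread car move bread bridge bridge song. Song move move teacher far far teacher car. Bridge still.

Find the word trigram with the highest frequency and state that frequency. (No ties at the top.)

"car move bread", 2 times

Trigram frequencies (highest first):
  car move bread: 2
  still car move: 1
  move bread far: 1
  bread far teacher: 1
  far teacher still: 1
  teacher still still: 1
  … (25 more, each ≤ 1)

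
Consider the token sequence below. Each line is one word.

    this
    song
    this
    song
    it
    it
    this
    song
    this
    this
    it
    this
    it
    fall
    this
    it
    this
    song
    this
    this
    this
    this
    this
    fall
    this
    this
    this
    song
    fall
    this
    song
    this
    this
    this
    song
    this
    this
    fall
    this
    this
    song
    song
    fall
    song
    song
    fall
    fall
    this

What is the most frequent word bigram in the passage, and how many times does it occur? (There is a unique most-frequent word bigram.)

"this this", 11 times

Bigram frequencies (highest first):
  this this: 11
  this song: 8
  song this: 5
  fall this: 5
  it this: 3
  this it: 3
  … (8 more, each ≤ 3)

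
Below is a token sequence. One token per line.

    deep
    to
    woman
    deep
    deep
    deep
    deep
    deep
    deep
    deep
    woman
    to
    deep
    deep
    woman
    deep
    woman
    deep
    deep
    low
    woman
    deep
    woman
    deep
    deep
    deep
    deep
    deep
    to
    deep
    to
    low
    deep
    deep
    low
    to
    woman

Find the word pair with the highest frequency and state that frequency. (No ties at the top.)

"deep deep", 13 times

Bigram frequencies (highest first):
  deep deep: 13
  woman deep: 5
  deep woman: 4
  deep to: 3
  to woman: 2
  to deep: 2
  … (6 more, each ≤ 2)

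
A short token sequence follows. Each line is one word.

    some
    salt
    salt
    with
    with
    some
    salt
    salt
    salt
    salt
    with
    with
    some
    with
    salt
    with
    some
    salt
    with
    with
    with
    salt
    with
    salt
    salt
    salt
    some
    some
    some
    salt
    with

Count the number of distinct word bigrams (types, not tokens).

9

31 tokens → 30 bigram windows in total.
Repeated bigrams (each contributes count−1 duplicates):
  salt salt: 6
  salt with: 6
  some salt: 4
  with with: 4
  with salt: 3
  with some: 3
  some some: 2
21 duplicate windows → 30 − 21 = 9 distinct.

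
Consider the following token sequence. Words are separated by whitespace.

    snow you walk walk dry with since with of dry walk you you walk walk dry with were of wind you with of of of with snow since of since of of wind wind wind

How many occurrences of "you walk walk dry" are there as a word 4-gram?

Scanning the 32 overlapping 4-gram windows for "you walk walk dry":
  position 2–5: you walk walk dry
  position 13–16: you walk walk dry

2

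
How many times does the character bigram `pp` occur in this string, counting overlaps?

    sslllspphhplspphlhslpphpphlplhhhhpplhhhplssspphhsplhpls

6

Sliding a length-2 window over the 55 characters (54 positions):
  position 7–8: pp
  position 14–15: pp
  position 21–22: pp
  position 24–25: pp
  position 34–35: pp
  position 45–46: pp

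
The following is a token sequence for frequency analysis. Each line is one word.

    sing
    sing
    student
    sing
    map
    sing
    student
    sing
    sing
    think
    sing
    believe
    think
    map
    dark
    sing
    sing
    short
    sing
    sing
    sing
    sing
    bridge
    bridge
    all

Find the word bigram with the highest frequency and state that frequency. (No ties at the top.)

Bigram frequencies (highest first):
  sing sing: 6
  sing student: 2
  student sing: 2
  sing map: 1
  map sing: 1
  sing think: 1
  … (11 more, each ≤ 1)

"sing sing", 6 times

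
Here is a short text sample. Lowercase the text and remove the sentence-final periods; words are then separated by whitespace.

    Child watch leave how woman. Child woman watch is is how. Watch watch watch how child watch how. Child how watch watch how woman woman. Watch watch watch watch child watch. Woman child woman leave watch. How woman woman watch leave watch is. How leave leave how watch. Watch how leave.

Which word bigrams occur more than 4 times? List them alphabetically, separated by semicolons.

watch how; watch watch

Bigram counts meeting the condition (more than 4 times):
  watch how: 5
  watch watch: 7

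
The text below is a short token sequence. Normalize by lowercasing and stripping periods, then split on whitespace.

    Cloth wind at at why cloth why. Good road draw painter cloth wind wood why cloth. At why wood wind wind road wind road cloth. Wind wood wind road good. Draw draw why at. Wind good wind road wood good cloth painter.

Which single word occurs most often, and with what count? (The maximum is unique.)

"wind", 9 times

Unigram frequencies (highest first):
  wind: 9
  cloth: 6
  why: 5
  road: 5
  at: 4
  good: 4
  … (3 more, each ≤ 4)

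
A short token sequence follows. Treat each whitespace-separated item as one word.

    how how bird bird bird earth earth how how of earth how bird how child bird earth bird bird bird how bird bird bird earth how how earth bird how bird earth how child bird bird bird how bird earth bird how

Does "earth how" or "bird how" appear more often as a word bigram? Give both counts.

"earth how": 4 occurrences
"bird how": 5 occurrences

"bird how" (5 vs 4)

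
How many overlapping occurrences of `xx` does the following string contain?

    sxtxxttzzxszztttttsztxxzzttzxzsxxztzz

Sliding a length-2 window over the 37 characters (36 positions):
  position 4–5: xx
  position 22–23: xx
  position 32–33: xx

3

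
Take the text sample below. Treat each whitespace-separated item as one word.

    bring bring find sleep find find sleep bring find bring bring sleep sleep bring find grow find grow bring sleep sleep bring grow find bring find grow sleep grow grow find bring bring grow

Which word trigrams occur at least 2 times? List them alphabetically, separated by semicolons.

Trigram counts meeting the condition (at least 2 times):
  bring find grow: 2
  bring sleep sleep: 2
  find bring bring: 2
  grow find bring: 2
  sleep bring find: 2
  sleep sleep bring: 2

bring find grow; bring sleep sleep; find bring bring; grow find bring; sleep bring find; sleep sleep bring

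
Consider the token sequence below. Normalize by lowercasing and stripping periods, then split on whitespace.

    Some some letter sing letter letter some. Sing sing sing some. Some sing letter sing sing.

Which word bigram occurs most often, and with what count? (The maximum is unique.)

"sing sing", 3 times

Bigram frequencies (highest first):
  sing sing: 3
  some some: 2
  letter sing: 2
  sing letter: 2
  some sing: 2
  some letter: 1
  … (3 more, each ≤ 1)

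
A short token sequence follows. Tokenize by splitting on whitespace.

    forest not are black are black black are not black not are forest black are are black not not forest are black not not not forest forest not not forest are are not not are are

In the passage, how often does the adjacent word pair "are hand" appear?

0

Scanning the 35 overlapping bigram windows for "are hand":
  (none found)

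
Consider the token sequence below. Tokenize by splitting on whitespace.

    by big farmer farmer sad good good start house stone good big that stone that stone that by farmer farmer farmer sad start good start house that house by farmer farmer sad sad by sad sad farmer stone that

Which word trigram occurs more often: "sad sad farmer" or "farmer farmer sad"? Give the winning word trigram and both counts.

"farmer farmer sad" (3 vs 1)

"sad sad farmer": 1 occurrence
"farmer farmer sad": 3 occurrences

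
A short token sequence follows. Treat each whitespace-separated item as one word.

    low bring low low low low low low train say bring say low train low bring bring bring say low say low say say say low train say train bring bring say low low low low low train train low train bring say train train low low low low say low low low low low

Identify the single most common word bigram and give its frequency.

Bigram frequencies (highest first):
  low low: 16
  say low: 6
  low train: 5
  bring say: 4
  train low: 3
  bring bring: 3
  … (9 more, each ≤ 3)

"low low", 16 times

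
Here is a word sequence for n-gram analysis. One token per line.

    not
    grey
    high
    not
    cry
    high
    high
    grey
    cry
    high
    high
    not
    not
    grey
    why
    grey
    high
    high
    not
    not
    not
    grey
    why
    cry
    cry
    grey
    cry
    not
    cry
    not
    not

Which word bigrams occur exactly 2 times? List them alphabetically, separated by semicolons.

Bigram counts meeting the condition (exactly 2 times):
  cry high: 2
  cry not: 2
  grey cry: 2
  grey high: 2
  grey why: 2
  not cry: 2

cry high; cry not; grey cry; grey high; grey why; not cry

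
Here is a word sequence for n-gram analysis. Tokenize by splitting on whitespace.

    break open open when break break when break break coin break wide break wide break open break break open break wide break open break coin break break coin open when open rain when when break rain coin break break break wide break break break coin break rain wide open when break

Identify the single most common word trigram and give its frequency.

"break wide break", 4 times

Trigram frequencies (highest first):
  break wide break: 4
  break break coin: 3
  break coin break: 3
  break open break: 3
  open when break: 2
  when break break: 2
  … (29 more, each ≤ 2)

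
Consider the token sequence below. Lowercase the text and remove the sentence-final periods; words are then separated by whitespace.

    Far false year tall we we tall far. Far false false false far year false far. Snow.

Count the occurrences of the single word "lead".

0

Scanning the 17 tokens for "lead":
  (none found)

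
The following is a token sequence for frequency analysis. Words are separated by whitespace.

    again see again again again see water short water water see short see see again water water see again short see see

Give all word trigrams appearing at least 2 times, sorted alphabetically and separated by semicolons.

Trigram counts meeting the condition (at least 2 times):
  short see see: 2
  water water see: 2

short see see; water water see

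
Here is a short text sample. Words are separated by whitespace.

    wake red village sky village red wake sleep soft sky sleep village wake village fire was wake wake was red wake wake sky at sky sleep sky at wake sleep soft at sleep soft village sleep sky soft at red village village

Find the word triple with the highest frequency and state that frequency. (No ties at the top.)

Trigram frequencies (highest first):
  wake sleep soft: 2
  wake red village: 1
  red village sky: 1
  village sky village: 1
  sky village red: 1
  village red wake: 1
  … (33 more, each ≤ 1)

"wake sleep soft", 2 times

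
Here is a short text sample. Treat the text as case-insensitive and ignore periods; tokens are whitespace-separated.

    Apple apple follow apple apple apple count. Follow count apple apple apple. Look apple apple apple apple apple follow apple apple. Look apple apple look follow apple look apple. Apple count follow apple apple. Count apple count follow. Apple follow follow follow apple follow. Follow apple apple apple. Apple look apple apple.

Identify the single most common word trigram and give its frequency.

Trigram frequencies (highest first):
  apple apple apple: 7
  follow apple apple: 4
  apple apple look: 4
  apple look apple: 4
  look apple apple: 4
  apple apple count: 3
  … (16 more, each ≤ 3)

"apple apple apple", 7 times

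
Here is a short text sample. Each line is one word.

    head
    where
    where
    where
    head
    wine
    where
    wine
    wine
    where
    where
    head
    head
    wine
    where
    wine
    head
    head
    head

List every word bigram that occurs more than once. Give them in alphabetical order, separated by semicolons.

head head; head wine; where head; where where; where wine; wine where

Bigram counts meeting the condition (more than once):
  head head: 3
  head wine: 2
  where head: 2
  where where: 3
  where wine: 2
  wine where: 3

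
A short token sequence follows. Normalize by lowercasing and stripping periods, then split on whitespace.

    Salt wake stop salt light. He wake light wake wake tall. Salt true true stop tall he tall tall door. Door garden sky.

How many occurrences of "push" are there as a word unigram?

Scanning the 23 tokens for "push":
  (none found)

0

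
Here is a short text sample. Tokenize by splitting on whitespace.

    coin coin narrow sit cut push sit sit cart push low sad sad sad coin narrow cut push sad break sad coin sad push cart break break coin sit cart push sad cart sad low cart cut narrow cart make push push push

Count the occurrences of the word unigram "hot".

0

Scanning the 43 tokens for "hot":
  (none found)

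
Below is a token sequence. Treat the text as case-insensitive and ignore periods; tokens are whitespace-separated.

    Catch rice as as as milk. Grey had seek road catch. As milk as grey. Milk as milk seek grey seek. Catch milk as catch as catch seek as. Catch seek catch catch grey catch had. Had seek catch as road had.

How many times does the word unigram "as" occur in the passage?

10

Scanning the 42 tokens for "as":
  position 3: as
  position 4: as
  position 5: as
  position 12: as
  position 14: as
  position 17: as
  position 24: as
  position 26: as
  position 29: as
  position 40: as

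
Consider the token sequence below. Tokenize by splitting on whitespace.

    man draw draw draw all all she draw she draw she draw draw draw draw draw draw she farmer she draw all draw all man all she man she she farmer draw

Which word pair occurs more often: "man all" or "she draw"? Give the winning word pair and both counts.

"she draw" (4 vs 1)

"man all": 1 occurrence
"she draw": 4 occurrences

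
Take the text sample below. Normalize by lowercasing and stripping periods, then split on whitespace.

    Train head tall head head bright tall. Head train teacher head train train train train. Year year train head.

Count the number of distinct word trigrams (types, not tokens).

19 tokens → 17 trigram windows in total.
Repeated trigrams (each contributes count−1 duplicates):
  train train train: 2
1 duplicate windows → 17 − 1 = 16 distinct.

16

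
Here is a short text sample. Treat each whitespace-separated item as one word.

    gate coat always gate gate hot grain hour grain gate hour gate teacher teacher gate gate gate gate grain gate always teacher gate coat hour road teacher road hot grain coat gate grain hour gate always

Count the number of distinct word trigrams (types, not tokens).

36 tokens → 34 trigram windows in total.
Repeated trigrams (each contributes count−1 duplicates):
  gate gate gate: 2
1 duplicate windows → 34 − 1 = 33 distinct.

33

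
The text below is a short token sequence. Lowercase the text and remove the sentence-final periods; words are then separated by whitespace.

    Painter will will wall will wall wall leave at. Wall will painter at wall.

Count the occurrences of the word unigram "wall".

5

Scanning the 14 tokens for "wall":
  position 4: wall
  position 6: wall
  position 7: wall
  position 10: wall
  position 14: wall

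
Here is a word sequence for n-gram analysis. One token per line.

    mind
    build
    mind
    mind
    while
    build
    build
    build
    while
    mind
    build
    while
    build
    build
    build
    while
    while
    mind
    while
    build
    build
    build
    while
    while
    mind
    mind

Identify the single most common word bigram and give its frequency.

Bigram frequencies (highest first):
  build build: 6
  build while: 4
  while build: 3
  while mind: 3
  mind build: 2
  mind mind: 2
  … (3 more, each ≤ 2)

"build build", 6 times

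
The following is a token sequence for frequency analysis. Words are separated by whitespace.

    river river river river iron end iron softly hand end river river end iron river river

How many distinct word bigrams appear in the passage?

16 tokens → 15 bigram windows in total.
Repeated bigrams (each contributes count−1 duplicates):
  river river: 5
  end iron: 2
5 duplicate windows → 15 − 5 = 10 distinct.

10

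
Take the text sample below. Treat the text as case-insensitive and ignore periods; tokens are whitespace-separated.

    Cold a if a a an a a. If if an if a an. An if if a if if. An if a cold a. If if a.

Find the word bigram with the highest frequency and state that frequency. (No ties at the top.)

Bigram frequencies (highest first):
  if a: 5
  a if: 4
  if if: 4
  an if: 3
  cold a: 2
  a a: 2
  … (5 more, each ≤ 2)

"if a", 5 times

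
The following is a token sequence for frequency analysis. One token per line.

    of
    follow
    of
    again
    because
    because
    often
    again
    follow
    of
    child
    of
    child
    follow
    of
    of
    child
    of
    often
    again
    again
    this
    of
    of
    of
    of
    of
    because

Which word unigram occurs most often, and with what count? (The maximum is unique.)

Unigram frequencies (highest first):
  of: 12
  again: 4
  follow: 3
  because: 3
  child: 3
  often: 2
  … (1 more, each ≤ 1)

"of", 12 times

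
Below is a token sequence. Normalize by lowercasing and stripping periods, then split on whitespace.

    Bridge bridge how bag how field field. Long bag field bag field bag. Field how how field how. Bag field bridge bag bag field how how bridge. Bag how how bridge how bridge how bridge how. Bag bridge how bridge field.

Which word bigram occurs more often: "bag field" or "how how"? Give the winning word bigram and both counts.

"bag field" (5 vs 3)

"bag field": 5 occurrences
"how how": 3 occurrences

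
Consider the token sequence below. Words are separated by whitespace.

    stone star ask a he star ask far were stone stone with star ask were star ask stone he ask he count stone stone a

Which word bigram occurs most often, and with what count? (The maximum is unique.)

"star ask", 4 times

Bigram frequencies (highest first):
  star ask: 4
  stone stone: 2
  stone star: 1
  ask a: 1
  a he: 1
  he star: 1
  … (14 more, each ≤ 1)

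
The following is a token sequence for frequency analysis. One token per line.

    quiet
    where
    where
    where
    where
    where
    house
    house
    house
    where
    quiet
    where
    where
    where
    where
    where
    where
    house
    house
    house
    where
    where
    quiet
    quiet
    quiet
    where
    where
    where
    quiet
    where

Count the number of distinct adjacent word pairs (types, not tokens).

7

30 tokens → 29 bigram windows in total.
Repeated bigrams (each contributes count−1 duplicates):
  where where: 12
  house house: 4
  quiet where: 4
  where quiet: 3
  house where: 2
  quiet quiet: 2
  where house: 2
22 duplicate windows → 29 − 22 = 7 distinct.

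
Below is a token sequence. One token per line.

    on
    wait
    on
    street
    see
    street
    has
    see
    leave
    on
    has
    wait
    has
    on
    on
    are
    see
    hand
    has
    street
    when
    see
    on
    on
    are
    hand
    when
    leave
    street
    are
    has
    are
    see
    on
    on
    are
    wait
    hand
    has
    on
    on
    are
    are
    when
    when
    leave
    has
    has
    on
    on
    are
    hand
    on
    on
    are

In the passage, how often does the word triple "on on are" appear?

6

Scanning the 53 overlapping trigram windows for "on on are":
  position 14–16: on on are
  position 23–25: on on are
  position 34–36: on on are
  position 40–42: on on are
  position 49–51: on on are
  position 53–55: on on are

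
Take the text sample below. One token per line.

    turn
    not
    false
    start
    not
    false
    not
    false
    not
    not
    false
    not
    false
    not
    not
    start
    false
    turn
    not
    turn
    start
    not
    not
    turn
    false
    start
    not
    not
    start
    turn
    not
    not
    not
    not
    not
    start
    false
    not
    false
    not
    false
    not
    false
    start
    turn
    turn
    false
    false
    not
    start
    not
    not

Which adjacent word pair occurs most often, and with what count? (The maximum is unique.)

Bigram frequencies (highest first):
  not not: 9
  not false: 8
  false not: 8
  start not: 4
  not start: 4
  turn not: 3
  … (9 more, each ≤ 3)

"not not", 9 times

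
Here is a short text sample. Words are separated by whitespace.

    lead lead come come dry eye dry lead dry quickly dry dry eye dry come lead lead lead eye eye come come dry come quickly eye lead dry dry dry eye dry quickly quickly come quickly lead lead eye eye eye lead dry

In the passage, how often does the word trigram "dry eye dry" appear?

Scanning the 41 overlapping trigram windows for "dry eye dry":
  position 5–7: dry eye dry
  position 12–14: dry eye dry
  position 30–32: dry eye dry

3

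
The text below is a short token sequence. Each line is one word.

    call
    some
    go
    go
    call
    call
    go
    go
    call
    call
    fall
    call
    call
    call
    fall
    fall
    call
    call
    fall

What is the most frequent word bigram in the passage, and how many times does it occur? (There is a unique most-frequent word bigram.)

Bigram frequencies (highest first):
  call call: 5
  call fall: 3
  go go: 2
  go call: 2
  fall call: 2
  call some: 1
  … (3 more, each ≤ 1)

"call call", 5 times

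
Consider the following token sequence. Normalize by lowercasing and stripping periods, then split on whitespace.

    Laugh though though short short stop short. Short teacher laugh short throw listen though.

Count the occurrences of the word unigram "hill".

Scanning the 14 tokens for "hill":
  (none found)

0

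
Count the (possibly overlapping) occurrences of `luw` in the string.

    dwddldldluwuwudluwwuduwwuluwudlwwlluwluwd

Sliding a length-3 window over the 41 characters (39 positions):
  position 9–11: luw
  position 16–18: luw
  position 26–28: luw
  position 35–37: luw
  position 38–40: luw

5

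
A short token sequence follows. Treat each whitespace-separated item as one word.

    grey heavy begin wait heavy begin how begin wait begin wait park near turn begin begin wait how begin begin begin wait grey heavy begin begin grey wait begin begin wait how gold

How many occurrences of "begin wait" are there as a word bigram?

6

Scanning the 32 overlapping bigram windows for "begin wait":
  position 3–4: begin wait
  position 8–9: begin wait
  position 10–11: begin wait
  position 16–17: begin wait
  position 21–22: begin wait
  position 30–31: begin wait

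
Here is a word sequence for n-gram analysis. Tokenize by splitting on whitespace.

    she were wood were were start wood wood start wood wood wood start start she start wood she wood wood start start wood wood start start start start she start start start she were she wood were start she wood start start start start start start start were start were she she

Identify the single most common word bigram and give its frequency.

"start start", 13 times

Bigram frequencies (highest first):
  start start: 13
  wood wood: 5
  wood start: 5
  start wood: 4
  start she: 4
  were start: 3
  … (10 more, each ≤ 3)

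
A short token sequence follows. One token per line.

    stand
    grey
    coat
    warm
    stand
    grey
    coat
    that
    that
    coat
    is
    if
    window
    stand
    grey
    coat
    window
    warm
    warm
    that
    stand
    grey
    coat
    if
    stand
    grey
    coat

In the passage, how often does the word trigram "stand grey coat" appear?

Scanning the 25 overlapping trigram windows for "stand grey coat":
  position 1–3: stand grey coat
  position 5–7: stand grey coat
  position 14–16: stand grey coat
  position 21–23: stand grey coat
  position 25–27: stand grey coat

5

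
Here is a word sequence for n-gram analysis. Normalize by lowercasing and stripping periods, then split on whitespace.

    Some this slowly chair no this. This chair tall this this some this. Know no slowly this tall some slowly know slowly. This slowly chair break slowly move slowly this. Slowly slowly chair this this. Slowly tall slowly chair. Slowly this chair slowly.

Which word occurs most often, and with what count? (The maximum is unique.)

Unigram frequencies (highest first):
  slowly: 13
  this: 12
  chair: 6
  some: 3
  tall: 3
  no: 2
  … (3 more, each ≤ 2)

"slowly", 13 times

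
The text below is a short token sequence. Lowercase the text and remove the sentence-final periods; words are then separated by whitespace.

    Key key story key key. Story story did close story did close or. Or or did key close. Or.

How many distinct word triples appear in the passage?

19 tokens → 17 trigram windows in total.
Repeated trigrams (each contributes count−1 duplicates):
  key key story: 2
  story did close: 2
2 duplicate windows → 17 − 2 = 15 distinct.

15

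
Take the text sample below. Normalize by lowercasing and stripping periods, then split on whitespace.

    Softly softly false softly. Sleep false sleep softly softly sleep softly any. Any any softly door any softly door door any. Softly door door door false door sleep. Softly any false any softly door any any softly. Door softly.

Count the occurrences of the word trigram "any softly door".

Scanning the 37 overlapping trigram windows for "any softly door":
  position 14–16: any softly door
  position 17–19: any softly door
  position 21–23: any softly door
  position 32–34: any softly door
  position 36–38: any softly door

5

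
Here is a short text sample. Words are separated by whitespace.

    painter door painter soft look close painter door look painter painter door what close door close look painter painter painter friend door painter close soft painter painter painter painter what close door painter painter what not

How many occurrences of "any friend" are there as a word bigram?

Scanning the 35 overlapping bigram windows for "any friend":
  (none found)

0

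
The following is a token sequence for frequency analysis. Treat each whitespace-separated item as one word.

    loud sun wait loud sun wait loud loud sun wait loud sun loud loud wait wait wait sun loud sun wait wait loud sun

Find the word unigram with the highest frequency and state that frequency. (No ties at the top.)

"loud", 9 times

Unigram frequencies (highest first):
  loud: 9
  wait: 8
  sun: 7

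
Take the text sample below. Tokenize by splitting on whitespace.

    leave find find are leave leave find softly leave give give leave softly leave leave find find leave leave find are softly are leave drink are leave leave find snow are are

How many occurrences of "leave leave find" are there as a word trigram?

4

Scanning the 30 overlapping trigram windows for "leave leave find":
  position 5–7: leave leave find
  position 14–16: leave leave find
  position 18–20: leave leave find
  position 27–29: leave leave find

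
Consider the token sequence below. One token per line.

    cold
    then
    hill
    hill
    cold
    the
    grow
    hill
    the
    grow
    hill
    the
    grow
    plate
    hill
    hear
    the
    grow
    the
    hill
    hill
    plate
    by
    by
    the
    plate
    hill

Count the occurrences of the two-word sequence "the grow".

Scanning the 26 overlapping bigram windows for "the grow":
  position 6–7: the grow
  position 9–10: the grow
  position 12–13: the grow
  position 17–18: the grow

4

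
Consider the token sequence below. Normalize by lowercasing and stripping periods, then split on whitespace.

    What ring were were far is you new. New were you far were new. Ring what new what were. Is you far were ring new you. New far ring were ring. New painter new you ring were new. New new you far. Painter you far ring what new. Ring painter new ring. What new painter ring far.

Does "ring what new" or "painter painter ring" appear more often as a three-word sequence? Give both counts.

"ring what new" (3 vs 0)

"ring what new": 3 occurrences
"painter painter ring": 0 occurrences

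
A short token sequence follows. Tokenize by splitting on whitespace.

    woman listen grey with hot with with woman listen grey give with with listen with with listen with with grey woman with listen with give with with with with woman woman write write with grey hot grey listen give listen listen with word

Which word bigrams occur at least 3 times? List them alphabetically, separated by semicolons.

listen with; with listen; with with

Bigram counts meeting the condition (at least 3 times):
  listen with: 4
  with listen: 3
  with with: 7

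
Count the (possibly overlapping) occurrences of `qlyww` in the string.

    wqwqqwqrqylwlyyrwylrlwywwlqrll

0

Sliding a length-5 window over the 30 characters (26 positions):
  (no match at any position)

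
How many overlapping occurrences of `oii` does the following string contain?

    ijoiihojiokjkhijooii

2

Sliding a length-3 window over the 20 characters (18 positions):
  position 3–5: oii
  position 18–20: oii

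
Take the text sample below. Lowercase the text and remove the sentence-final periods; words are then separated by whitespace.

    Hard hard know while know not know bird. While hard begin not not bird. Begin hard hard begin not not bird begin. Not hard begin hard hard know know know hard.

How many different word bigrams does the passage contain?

31 tokens → 30 bigram windows in total.
Repeated bigrams (each contributes count−1 duplicates):
  begin not: 3
  hard begin: 3
  hard hard: 3
  begin hard: 2
  bird begin: 2
  hard know: 2
  know know: 2
  not bird: 2
  … (1 more repeated)
12 duplicate windows → 30 − 12 = 18 distinct.

18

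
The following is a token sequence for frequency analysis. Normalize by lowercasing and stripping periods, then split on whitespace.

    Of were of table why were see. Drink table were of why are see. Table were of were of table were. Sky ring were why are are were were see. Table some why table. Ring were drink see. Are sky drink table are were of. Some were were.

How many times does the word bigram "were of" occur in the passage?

5

Scanning the 47 overlapping bigram windows for "were of":
  position 2–3: were of
  position 10–11: were of
  position 16–17: were of
  position 18–19: were of
  position 44–45: were of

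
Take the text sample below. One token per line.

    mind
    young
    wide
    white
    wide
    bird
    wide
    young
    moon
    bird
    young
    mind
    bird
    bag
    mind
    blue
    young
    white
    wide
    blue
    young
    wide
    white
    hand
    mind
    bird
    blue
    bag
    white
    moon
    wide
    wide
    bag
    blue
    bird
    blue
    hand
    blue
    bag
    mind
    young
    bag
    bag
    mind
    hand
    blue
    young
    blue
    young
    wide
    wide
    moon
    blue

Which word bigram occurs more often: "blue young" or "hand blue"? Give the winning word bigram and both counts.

"blue young": 4 occurrences
"hand blue": 2 occurrences

"blue young" (4 vs 2)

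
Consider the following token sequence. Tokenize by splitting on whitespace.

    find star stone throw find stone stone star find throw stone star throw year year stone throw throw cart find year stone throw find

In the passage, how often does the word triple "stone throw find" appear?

Scanning the 22 overlapping trigram windows for "stone throw find":
  position 3–5: stone throw find
  position 22–24: stone throw find

2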